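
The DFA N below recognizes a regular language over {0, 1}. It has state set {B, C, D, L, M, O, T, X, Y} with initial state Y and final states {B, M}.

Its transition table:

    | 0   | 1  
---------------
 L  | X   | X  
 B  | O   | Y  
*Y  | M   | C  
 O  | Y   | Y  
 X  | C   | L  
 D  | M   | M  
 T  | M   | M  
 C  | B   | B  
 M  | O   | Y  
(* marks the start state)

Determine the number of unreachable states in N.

4

BFS from Y reaches {B, C, M, O, Y}; the 4 state(s) D, L, T, X are never visited.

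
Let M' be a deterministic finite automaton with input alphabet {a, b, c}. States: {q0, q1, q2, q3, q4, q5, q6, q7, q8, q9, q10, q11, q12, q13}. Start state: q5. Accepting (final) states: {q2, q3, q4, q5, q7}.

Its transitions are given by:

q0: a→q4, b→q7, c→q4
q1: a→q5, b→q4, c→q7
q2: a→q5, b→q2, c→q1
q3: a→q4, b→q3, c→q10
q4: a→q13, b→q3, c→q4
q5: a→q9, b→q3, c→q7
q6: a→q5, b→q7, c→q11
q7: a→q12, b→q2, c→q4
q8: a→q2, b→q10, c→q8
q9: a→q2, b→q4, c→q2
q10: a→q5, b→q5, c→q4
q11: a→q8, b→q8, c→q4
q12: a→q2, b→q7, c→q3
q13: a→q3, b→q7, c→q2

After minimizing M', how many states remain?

4

First remove the unreachable states {q0,q6,q8,q11}; 10 states remain.
Initial partition by acceptance: {q2,q3,q4,q5,q7} | {q1,q9,q10,q12,q13}.
Split {q2,q3,q4,q5,q7} by δ(·,a) → {q4,q5,q7} and {q2,q3}.
Split {q1,q9,q10,q12,q13} by δ(·,a) → {q9,q12,q13} and {q1,q10}.
Stable partition: {q4,q5,q7} | {q9,q12,q13} | {q2,q3} | {q1,q10} — 4 equivalence classes.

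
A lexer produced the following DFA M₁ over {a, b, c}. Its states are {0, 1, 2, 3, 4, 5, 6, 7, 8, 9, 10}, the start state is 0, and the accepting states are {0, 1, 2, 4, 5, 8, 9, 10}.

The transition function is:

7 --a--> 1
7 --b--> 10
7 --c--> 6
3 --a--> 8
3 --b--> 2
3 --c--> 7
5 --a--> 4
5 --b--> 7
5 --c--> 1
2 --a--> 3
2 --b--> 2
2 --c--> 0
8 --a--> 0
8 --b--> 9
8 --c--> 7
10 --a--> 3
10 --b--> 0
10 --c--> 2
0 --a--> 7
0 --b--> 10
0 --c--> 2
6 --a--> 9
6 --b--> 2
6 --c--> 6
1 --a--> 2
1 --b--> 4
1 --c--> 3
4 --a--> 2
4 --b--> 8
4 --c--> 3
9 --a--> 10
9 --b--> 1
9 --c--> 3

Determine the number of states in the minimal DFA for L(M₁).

First remove the unreachable states {5}; 10 states remain.
Initial partition by acceptance: {0,1,2,4,8,9,10} | {3,6,7}.
On input a, block {0,1,2,4,8,9,10} splits into {1,4,8,9} and {0,2,10}.
The partition is now stable with 3 blocks: {1,4,8,9} | {3,6,7} | {0,2,10}.

3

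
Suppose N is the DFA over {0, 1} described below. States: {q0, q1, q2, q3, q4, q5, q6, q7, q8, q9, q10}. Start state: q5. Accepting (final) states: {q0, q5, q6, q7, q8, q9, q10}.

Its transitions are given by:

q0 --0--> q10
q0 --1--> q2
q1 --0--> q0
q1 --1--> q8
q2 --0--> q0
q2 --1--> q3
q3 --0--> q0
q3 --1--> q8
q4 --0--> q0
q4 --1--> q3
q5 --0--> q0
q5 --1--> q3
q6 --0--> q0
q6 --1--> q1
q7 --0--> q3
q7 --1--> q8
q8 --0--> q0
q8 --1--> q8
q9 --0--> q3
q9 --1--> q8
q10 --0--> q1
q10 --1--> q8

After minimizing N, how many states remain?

6

Reachable states from the start: {q0,q1,q2,q3,q5,q8,q10}. Unreachable: {q4,q6,q7,q9} — drop them.
P0 = {q0,q5,q8,q10} | {q1,q2,q3}.
On input 0, block {q0,q5,q8,q10} splits into {q0,q5,q8} and {q10}.
On input 0, block {q0,q5,q8} splits into {q5,q8} and {q0}.
Split {q5,q8} by δ(·,1) → {q5} and {q8}.
On input 1, block {q1,q2,q3} splits into {q1,q3} and {q2}.
Stable partition: {q5} | {q1,q3} | {q10} | {q0} | {q8} | {q2} — 6 equivalence classes.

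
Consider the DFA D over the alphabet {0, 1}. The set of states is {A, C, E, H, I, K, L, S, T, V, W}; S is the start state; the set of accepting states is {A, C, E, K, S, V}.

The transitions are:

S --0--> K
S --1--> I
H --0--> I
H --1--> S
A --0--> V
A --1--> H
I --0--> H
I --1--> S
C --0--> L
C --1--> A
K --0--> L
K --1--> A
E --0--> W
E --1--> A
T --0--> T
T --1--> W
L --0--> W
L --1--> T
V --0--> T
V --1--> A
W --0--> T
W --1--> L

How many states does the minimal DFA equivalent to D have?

4

States {C,E} cannot be reached from the start state, so discard them.
Initial partition by acceptance: {A,K,S,V} | {H,I,L,T,W}.
On input 0, block {A,K,S,V} splits into {K,V} and {A,S}.
Refine {H,I,L,T,W} on symbol 1: members go to different blocks, giving {L,T,W} and {H,I}.
Stable partition: {K,V} | {L,T,W} | {A,S} | {H,I} — 4 equivalence classes.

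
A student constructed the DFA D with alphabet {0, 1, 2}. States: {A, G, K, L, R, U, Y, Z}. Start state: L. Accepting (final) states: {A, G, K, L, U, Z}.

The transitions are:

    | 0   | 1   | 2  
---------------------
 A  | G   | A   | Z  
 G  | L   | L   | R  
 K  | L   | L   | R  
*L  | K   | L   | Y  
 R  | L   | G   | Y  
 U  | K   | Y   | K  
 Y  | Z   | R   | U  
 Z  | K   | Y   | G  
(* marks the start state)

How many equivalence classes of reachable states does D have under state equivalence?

First remove the unreachable states {A}; 7 states remain.
P0 = {G,K,L,U,Z} | {R,Y}.
Split {G,K,L,U,Z} by δ(·,1) → {G,K,L} and {U,Z}.
Split {R,Y} by δ(·,0) → {R} and {Y}.
Split {G,K,L} by δ(·,2) → {G,K} and {L}.
No further refinement is possible. Final partition (5 blocks): {G,K} | {R} | {U,Z} | {Y} | {L}.

5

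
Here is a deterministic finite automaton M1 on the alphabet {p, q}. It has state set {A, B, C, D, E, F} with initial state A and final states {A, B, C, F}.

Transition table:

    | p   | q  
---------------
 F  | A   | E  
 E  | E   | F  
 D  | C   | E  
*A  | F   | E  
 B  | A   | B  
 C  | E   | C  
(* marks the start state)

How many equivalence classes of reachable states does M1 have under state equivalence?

States {B,C,D} cannot be reached from the start state, so discard them.
P0 = {A,F} | {E}.
Stable partition: {A,F} | {E} — 2 equivalence classes.

2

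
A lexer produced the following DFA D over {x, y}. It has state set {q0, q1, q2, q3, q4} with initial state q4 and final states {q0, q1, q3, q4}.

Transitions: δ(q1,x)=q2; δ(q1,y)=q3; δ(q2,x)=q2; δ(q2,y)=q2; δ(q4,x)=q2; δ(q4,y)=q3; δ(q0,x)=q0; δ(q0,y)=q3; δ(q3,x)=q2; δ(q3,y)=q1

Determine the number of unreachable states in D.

1

No path from q4 leads to q0; the other 4 states are all reachable.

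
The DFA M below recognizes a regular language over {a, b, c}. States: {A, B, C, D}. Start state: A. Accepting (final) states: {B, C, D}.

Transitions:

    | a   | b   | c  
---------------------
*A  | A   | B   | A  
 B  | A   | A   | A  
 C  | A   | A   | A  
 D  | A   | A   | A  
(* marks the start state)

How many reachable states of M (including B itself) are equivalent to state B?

Reachable states from the start: {A,B}. Unreachable: {C,D} — drop them.
P0 = {B} | {A}.
Stable partition: {B} | {A} — 2 equivalence classes.
The equivalence class containing B is {B}, of size 1.

1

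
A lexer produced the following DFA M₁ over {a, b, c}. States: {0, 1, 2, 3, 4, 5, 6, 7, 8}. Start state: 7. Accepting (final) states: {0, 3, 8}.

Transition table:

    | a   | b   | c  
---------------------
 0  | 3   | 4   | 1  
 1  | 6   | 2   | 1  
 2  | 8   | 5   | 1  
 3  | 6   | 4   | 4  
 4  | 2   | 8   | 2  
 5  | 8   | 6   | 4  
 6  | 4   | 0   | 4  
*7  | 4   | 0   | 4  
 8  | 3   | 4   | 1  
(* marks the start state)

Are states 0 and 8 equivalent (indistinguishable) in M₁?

Yes

P0 = {0,3,8} | {1,2,4,5,6,7}.
On input a, block {0,3,8} splits into {0,8} and {3}.
On input a, block {1,2,4,5,6,7} splits into {1,4,6,7} and {2,5}.
Split {1,4,6,7} by δ(·,a) → {1,6,7} and {4}.
Split {1,6,7} by δ(·,a) → {6,7} and {1}.
On input b, block {2,5} splits into {2} and {5}.
Stable partition: {0,8} | {6,7} | {3} | {2} | {4} | {1} | {5} — 7 equivalence classes.
0 and 8 lie in the same block of the stable partition, so they are equivalent — no string distinguishes them.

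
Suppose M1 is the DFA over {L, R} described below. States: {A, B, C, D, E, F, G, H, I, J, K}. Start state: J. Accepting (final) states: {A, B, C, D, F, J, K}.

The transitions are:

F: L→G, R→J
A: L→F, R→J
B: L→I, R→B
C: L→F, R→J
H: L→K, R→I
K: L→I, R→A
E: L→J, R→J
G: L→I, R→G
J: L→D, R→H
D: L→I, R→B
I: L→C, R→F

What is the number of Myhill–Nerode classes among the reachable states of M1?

States {E} cannot be reached from the start state, so discard them.
Start with accepting vs non-accepting: {A,B,C,D,F,J,K} | {G,H,I}.
Refine {A,B,C,D,F,J,K} on symbol L: members go to different blocks, giving {B,D,F,K} and {A,C,J}.
Refine {B,D,F,K} on symbol R: members go to different blocks, giving {B,D} and {F,K}.
Refine {G,H,I} on symbol L: members go to different blocks, giving {G} and {H} and {I}.
Refine {A,C,J} on symbol L: members go to different blocks, giving {A,C} and {J}.
Split {F,K} by δ(·,L) → {F} and {K}.
The partition is now stable with 8 blocks: {B,D} | {G} | {A,C} | {F} | {H} | {I} | {J} | {K}.

8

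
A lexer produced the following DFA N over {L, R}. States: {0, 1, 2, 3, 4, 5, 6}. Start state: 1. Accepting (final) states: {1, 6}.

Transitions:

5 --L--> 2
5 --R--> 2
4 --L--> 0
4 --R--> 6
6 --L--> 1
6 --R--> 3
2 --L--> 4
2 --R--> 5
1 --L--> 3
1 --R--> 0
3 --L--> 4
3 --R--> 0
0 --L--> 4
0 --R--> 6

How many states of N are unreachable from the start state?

No path from 1 leads to 2, 5; the other 5 states are all reachable.

2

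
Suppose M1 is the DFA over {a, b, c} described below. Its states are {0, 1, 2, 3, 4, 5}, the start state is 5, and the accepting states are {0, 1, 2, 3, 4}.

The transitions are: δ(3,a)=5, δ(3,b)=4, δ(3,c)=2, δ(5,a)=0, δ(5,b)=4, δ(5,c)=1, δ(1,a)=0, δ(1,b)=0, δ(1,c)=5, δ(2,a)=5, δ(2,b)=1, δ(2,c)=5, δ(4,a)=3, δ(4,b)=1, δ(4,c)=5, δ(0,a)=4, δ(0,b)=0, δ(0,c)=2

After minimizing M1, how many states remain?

Initial partition by acceptance: {0,1,2,3,4} | {5}.
Refine {0,1,2,3,4} on symbol a: members go to different blocks, giving {0,1,4} and {2,3}.
Refine {0,1,4} on symbol a: members go to different blocks, giving {0,1} and {4}.
Split {0,1} by δ(·,a) → {0} and {1}.
Split {2,3} by δ(·,b) → {2} and {3}.
No further refinement is possible. Final partition (6 blocks): {0} | {5} | {2} | {4} | {1} | {3}.

6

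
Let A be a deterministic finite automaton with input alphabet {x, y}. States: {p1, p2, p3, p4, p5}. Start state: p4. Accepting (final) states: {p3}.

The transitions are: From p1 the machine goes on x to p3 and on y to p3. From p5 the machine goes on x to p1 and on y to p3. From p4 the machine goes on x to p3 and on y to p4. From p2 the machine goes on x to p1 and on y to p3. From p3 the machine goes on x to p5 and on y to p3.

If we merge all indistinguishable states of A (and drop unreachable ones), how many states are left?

4

First remove the unreachable states {p2}; 4 states remain.
P0 = {p3} | {p1,p4,p5}.
On input x, block {p1,p4,p5} splits into {p1,p4} and {p5}.
Refine {p1,p4} on symbol y: members go to different blocks, giving {p1} and {p4}.
The partition is now stable with 4 blocks: {p3} | {p1} | {p5} | {p4}.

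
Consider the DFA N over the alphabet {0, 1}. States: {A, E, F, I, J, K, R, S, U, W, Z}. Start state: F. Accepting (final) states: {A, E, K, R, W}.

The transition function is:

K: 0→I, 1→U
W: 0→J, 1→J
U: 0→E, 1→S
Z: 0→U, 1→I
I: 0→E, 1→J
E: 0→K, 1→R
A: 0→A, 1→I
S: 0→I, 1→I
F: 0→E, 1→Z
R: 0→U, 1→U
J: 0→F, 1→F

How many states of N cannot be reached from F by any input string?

Starting at F and following transitions, the reachable set is {E, F, I, J, K, R, S, U, Z}. That leaves A, W unreachable — 2 in total.

2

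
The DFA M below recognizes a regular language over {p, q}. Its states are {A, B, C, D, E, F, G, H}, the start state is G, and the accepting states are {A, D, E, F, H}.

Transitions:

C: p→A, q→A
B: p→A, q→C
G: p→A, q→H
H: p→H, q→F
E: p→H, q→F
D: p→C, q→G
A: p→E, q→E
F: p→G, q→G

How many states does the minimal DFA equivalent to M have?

4

States {B,C,D} cannot be reached from the start state, so discard them.
P0 = {A,E,F,H} | {G}.
Split {A,E,F,H} by δ(·,p) → {A,E,H} and {F}.
On input q, block {A,E,H} splits into {E,H} and {A}.
No further refinement is possible. Final partition (4 blocks): {E,H} | {G} | {F} | {A}.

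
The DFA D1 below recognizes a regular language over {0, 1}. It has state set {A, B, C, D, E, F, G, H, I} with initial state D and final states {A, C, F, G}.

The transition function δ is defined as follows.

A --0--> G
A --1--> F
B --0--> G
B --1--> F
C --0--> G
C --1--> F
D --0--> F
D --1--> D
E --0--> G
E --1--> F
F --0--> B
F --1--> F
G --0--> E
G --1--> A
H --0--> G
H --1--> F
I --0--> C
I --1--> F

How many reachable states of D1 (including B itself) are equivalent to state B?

Reachable states from the start: {A,B,D,E,F,G}. Unreachable: {C,H,I} — drop them.
Initial partition by acceptance: {A,F,G} | {B,D,E}.
Split {A,F,G} by δ(·,0) → {F,G} and {A}.
Refine {F,G} on symbol 1: members go to different blocks, giving {F} and {G}.
Split {B,D,E} by δ(·,0) → {B,E} and {D}.
The partition is now stable with 5 blocks: {F} | {B,E} | {A} | {G} | {D}.
The equivalence class containing B is {B,E}, of size 2.

2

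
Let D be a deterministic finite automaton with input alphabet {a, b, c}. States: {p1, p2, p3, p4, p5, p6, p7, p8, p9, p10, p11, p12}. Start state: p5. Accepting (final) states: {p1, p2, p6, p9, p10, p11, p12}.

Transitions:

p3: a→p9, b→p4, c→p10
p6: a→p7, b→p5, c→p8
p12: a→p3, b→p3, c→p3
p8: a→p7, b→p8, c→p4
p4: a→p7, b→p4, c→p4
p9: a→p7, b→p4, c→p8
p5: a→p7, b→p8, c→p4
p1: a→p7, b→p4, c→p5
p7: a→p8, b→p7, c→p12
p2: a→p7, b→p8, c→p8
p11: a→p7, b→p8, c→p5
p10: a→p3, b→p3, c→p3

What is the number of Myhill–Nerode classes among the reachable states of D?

5

Reachable states from the start: {p3,p4,p5,p7,p8,p9,p10,p12}. Unreachable: {p1,p2,p6,p11} — drop them.
P0 = {p9,p10,p12} | {p3,p4,p5,p7,p8}.
On input a, block {p3,p4,p5,p7,p8} splits into {p4,p5,p7,p8} and {p3}.
Refine {p9,p10,p12} on symbol a: members go to different blocks, giving {p10,p12} and {p9}.
Refine {p4,p5,p7,p8} on symbol c: members go to different blocks, giving {p4,p5,p8} and {p7}.
The partition is now stable with 5 blocks: {p10,p12} | {p4,p5,p8} | {p3} | {p9} | {p7}.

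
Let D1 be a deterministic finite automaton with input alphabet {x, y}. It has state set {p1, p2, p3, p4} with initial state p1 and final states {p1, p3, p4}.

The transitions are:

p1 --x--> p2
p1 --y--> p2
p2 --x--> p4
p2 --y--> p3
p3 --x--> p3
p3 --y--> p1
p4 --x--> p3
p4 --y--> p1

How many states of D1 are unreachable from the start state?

0

Every one of the 4 states is reachable from p1.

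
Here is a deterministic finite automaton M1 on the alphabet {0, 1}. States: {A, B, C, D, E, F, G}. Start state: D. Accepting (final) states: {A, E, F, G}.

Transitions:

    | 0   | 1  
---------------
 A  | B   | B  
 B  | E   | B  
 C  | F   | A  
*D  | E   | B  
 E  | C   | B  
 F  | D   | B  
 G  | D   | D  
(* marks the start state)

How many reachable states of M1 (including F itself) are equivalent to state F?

2

First remove the unreachable states {G}; 6 states remain.
P0 = {A,E,F} | {B,C,D}.
Refine {B,C,D} on symbol 1: members go to different blocks, giving {B,D} and {C}.
Split {A,E,F} by δ(·,0) → {A,F} and {E}.
Stable partition: {A,F} | {B,D} | {C} | {E} — 4 equivalence classes.
State F belongs to the block {A,F}, which has 2 states.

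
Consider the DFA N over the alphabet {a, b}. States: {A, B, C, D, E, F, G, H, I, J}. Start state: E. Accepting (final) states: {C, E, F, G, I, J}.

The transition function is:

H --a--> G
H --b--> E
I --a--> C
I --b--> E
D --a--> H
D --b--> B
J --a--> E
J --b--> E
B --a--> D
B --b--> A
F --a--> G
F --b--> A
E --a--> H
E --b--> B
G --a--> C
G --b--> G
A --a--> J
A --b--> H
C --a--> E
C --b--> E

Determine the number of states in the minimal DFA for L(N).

7

States {F,I} cannot be reached from the start state, so discard them.
P0 = {C,E,G,J} | {A,B,D,H}.
Split {C,E,G,J} by δ(·,a) → {C,G,J} and {E}.
On input a, block {C,G,J} splits into {C,J} and {G}.
On input a, block {A,B,D,H} splits into {B,D} and {A} and {H}.
Split {B,D} by δ(·,a) → {B} and {D}.
The partition is now stable with 7 blocks: {C,J} | {B} | {E} | {G} | {A} | {H} | {D}.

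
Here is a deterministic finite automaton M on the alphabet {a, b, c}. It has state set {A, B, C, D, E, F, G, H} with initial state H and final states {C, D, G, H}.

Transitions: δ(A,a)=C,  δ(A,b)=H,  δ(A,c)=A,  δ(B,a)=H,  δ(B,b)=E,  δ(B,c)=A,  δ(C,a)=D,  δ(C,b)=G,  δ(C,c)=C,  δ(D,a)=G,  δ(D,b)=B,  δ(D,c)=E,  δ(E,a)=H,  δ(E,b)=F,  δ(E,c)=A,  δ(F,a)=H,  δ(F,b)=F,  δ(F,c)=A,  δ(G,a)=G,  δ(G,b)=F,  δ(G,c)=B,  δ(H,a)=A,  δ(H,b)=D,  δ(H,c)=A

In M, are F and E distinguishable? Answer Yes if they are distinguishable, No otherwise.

Every state is reachable, so we keep all 8.
Start with accepting vs non-accepting: {C,D,G,H} | {A,B,E,F}.
Refine {C,D,G,H} on symbol a: members go to different blocks, giving {C,D,G} and {H}.
Refine {C,D,G} on symbol b: members go to different blocks, giving {D,G} and {C}.
Split {A,B,E,F} by δ(·,a) → {B,E,F} and {A}.
No further refinement is possible. Final partition (5 blocks): {D,G} | {B,E,F} | {H} | {C} | {A}.
F and E lie in the same block of the stable partition, so they are equivalent — no string distinguishes them.

No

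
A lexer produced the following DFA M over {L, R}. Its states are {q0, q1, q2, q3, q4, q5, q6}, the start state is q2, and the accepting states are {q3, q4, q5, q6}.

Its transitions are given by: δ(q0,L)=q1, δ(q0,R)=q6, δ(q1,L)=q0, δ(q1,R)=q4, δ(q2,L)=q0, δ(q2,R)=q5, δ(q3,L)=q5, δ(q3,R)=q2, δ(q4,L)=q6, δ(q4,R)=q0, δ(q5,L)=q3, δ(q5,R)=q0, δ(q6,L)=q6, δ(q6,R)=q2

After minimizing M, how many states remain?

2

All states are reachable from the start state.
Start with accepting vs non-accepting: {q3,q4,q5,q6} | {q0,q1,q2}.
The partition is now stable with 2 blocks: {q3,q4,q5,q6} | {q0,q1,q2}.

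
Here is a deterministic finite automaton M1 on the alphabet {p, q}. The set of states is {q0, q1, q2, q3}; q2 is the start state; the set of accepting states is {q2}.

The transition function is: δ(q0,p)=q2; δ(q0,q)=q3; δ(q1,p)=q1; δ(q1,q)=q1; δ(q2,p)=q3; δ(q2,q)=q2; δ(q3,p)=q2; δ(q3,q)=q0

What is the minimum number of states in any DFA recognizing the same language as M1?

First remove the unreachable states {q1}; 3 states remain.
P0 = {q2} | {q0,q3}.
Stable partition: {q2} | {q0,q3} — 2 equivalence classes.

2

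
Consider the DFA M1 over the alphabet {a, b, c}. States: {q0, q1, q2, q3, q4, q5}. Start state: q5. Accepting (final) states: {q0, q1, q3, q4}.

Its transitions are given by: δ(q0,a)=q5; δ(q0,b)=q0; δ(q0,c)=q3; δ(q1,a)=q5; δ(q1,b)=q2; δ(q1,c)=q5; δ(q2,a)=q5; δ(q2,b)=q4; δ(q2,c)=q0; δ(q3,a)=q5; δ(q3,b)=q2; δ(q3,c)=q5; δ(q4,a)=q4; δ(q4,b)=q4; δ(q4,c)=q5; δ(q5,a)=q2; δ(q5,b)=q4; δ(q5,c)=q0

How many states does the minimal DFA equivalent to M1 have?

4

Reachable states from the start: {q0,q2,q3,q4,q5}. Unreachable: {q1} — drop them.
Initial partition by acceptance: {q0,q3,q4} | {q2,q5}.
Refine {q0,q3,q4} on symbol a: members go to different blocks, giving {q0,q3} and {q4}.
On input b, block {q0,q3} splits into {q0} and {q3}.
No further refinement is possible. Final partition (4 blocks): {q0} | {q2,q5} | {q4} | {q3}.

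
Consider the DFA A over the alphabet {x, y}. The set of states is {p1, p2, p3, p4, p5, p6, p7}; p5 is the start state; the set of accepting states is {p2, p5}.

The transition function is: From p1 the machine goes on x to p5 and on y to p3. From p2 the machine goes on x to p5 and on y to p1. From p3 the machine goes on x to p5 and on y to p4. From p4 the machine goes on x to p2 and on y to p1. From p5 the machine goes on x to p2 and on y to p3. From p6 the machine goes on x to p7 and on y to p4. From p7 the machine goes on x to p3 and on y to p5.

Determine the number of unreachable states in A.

Starting at p5 and following transitions, the reachable set is {p1, p2, p3, p4, p5}. That leaves p6, p7 unreachable — 2 in total.

2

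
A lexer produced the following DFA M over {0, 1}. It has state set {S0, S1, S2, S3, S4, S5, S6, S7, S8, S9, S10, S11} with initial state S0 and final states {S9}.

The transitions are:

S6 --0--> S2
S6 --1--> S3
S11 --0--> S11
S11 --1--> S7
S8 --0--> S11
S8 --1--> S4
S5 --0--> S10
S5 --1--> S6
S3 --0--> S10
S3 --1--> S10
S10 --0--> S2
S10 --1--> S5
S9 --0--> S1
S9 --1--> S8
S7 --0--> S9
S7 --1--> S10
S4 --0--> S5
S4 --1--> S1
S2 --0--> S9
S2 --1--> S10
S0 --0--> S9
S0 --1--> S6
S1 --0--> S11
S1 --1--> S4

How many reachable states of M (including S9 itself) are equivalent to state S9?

1

Every state is reachable, so we keep all 12.
Initial partition by acceptance: {S9} | {S0,S1,S2,S3,S4,S5,S6,S7,S8,S10,S11}.
Split {S0,S1,S2,S3,S4,S5,S6,S7,S8,S10,S11} by δ(·,0) → {S1,S3,S4,S5,S6,S8,S10,S11} and {S0,S2,S7}.
Split {S1,S3,S4,S5,S6,S8,S10,S11} by δ(·,0) → {S1,S3,S4,S5,S8,S11} and {S6,S10}.
On input 0, block {S1,S3,S4,S5,S8,S11} splits into {S1,S4,S8,S11} and {S3,S5}.
Split {S1,S4,S8,S11} by δ(·,0) → {S1,S8,S11} and {S4}.
Split {S1,S8,S11} by δ(·,1) → {S1,S8} and {S11}.
The partition is now stable with 7 blocks: {S9} | {S1,S8} | {S0,S2,S7} | {S6,S10} | {S3,S5} | {S4} | {S11}.
The equivalence class containing S9 is {S9}, of size 1.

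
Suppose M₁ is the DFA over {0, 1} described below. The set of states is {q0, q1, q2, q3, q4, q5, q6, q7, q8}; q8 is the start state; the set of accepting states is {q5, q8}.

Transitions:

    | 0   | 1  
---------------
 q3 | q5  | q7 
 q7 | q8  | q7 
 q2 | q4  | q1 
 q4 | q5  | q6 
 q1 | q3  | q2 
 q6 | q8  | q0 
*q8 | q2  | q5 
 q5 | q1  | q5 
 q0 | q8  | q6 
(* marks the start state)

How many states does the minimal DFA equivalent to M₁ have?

3

Every state is reachable, so we keep all 9.
Start with accepting vs non-accepting: {q5,q8} | {q0,q1,q2,q3,q4,q6,q7}.
Refine {q0,q1,q2,q3,q4,q6,q7} on symbol 0: members go to different blocks, giving {q0,q3,q4,q6,q7} and {q1,q2}.
No further refinement is possible. Final partition (3 blocks): {q5,q8} | {q0,q3,q4,q6,q7} | {q1,q2}.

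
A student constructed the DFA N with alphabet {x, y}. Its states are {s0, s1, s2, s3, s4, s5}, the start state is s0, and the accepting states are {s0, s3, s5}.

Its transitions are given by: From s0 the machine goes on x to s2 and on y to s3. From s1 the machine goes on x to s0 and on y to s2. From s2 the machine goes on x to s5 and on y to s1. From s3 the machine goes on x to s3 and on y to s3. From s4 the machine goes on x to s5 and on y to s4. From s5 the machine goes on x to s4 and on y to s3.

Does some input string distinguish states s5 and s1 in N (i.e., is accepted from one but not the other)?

All states are reachable from the start state.
P0 = {s0,s3,s5} | {s1,s2,s4}.
On input x, block {s0,s3,s5} splits into {s0,s5} and {s3}.
No further refinement is possible. Final partition (3 blocks): {s0,s5} | {s1,s2,s4} | {s3}.
s5 and s1 end up in different blocks, so they are distinguishable. For instance, the string 'ε' is accepted from only s5.

Yes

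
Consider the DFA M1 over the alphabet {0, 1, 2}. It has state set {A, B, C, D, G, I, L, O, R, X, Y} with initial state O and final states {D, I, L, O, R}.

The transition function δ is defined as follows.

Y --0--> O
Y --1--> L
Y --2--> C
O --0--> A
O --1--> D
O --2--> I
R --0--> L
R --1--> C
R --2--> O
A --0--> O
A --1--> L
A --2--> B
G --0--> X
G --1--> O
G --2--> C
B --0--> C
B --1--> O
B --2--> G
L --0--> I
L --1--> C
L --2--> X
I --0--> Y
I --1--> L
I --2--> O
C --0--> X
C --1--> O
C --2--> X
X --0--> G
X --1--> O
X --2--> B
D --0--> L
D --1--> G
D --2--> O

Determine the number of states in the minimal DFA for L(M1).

First remove the unreachable states {R}; 10 states remain.
Start with accepting vs non-accepting: {D,I,L,O} | {A,B,C,G,X,Y}.
Split {D,I,L,O} by δ(·,0) → {D,L} and {I,O}.
Refine {D,L} on symbol 0: members go to different blocks, giving {L} and {D}.
On input 0, block {A,B,C,G,X,Y} splits into {B,C,G,X} and {A,Y}.
On input 1, block {I,O} splits into {O} and {I}.
No further refinement is possible. Final partition (6 blocks): {L} | {B,C,G,X} | {O} | {D} | {A,Y} | {I}.

6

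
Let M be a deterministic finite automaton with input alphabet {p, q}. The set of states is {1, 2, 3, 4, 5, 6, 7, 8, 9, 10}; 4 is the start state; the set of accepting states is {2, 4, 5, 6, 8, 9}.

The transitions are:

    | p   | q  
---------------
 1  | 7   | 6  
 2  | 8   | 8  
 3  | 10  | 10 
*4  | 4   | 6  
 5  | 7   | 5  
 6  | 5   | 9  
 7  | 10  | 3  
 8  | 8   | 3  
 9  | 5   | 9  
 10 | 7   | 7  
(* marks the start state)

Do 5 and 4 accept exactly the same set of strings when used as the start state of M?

No

Reachable states from the start: {3,4,5,6,7,9,10}. Unreachable: {1,2,8} — drop them.
Initial partition by acceptance: {4,5,6,9} | {3,7,10}.
Refine {4,5,6,9} on symbol p: members go to different blocks, giving {4,6,9} and {5}.
On input p, block {4,6,9} splits into {6,9} and {4}.
The partition is now stable with 4 blocks: {6,9} | {3,7,10} | {5} | {4}.
5 and 4 end up in different blocks, so they are distinguishable. For instance, the string 'p' is accepted from only 4.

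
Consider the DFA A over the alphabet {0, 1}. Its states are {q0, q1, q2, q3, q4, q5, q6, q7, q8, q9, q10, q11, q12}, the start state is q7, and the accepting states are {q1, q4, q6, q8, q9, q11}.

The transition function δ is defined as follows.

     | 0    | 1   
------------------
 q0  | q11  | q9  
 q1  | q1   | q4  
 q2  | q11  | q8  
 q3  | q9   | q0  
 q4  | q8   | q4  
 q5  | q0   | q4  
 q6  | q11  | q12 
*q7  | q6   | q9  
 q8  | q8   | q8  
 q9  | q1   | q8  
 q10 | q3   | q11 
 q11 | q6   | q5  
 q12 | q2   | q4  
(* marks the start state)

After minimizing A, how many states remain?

4

States {q3,q10} cannot be reached from the start state, so discard them.
P0 = {q1,q4,q6,q8,q9,q11} | {q0,q2,q5,q7,q12}.
Split {q1,q4,q6,q8,q9,q11} by δ(·,1) → {q1,q4,q8,q9} and {q6,q11}.
On input 0, block {q0,q2,q5,q7,q12} splits into {q0,q2,q7} and {q5,q12}.
No further refinement is possible. Final partition (4 blocks): {q1,q4,q8,q9} | {q0,q2,q7} | {q6,q11} | {q5,q12}.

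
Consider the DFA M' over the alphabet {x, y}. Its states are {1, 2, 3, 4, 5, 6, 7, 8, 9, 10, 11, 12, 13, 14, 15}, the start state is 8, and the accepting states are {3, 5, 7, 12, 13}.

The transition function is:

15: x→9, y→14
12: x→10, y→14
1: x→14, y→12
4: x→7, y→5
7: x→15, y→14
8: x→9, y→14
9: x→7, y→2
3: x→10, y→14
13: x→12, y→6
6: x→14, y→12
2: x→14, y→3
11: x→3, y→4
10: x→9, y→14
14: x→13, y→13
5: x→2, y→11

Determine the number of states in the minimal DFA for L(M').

Reachable states from the start: {2,3,6,7,8,9,10,12,13,14,15}. Unreachable: {1,4,5,11} — drop them.
Initial partition by acceptance: {3,7,12,13} | {2,6,8,9,10,14,15}.
Split {3,7,12,13} by δ(·,x) → {3,7,12} and {13}.
Split {2,6,8,9,10,14,15} by δ(·,x) → {2,6,8,10,15} and {9} and {14}.
Split {2,6,8,10,15} by δ(·,x) → {8,10,15} and {2,6}.
No further refinement is possible. Final partition (6 blocks): {3,7,12} | {8,10,15} | {13} | {9} | {14} | {2,6}.

6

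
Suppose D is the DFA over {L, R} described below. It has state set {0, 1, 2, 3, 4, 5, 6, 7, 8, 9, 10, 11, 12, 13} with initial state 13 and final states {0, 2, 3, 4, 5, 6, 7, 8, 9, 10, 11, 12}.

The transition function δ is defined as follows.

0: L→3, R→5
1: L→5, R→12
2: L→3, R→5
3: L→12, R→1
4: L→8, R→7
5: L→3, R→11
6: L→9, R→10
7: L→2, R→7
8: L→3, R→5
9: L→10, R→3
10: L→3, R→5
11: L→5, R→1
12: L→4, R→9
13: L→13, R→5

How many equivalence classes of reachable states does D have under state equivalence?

9

States {0,6} cannot be reached from the start state, so discard them.
Initial partition by acceptance: {2,3,4,5,7,8,9,10,11,12} | {1,13}.
On input R, block {2,3,4,5,7,8,9,10,11,12} splits into {2,4,5,7,8,9,10,12} and {3,11}.
Refine {2,4,5,7,8,9,10,12} on symbol L: members go to different blocks, giving {2,5,8,10} and {4,7,9,12}.
On input R, block {2,5,8,10} splits into {2,8,10} and {5}.
Refine {1,13} on symbol L: members go to different blocks, giving {1} and {13}.
Split {3,11} by δ(·,L) → {3} and {11}.
Split {4,7,9,12} by δ(·,L) → {4,7,9} and {12}.
Refine {4,7,9} on symbol R: members go to different blocks, giving {4,7} and {9}.
The partition is now stable with 9 blocks: {2,8,10} | {1} | {3} | {4,7} | {5} | {13} | {11} | {12} | {9}.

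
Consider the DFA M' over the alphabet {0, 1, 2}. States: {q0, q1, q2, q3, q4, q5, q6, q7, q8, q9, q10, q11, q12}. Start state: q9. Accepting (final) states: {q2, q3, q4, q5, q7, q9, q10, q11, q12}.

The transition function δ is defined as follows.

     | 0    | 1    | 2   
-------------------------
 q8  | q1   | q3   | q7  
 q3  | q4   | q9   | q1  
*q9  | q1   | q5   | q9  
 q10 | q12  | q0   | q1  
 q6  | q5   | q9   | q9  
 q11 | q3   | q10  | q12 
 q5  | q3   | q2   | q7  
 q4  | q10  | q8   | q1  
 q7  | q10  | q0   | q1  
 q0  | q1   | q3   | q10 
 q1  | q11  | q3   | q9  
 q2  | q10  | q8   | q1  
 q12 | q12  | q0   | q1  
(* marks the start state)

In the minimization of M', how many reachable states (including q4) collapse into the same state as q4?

Reachable states from the start: {q0,q1,q2,q3,q4,q5,q7,q8,q9,q10,q11,q12}. Unreachable: {q6} — drop them.
P0 = {q2,q3,q4,q5,q7,q9,q10,q11,q12} | {q0,q1,q8}.
Refine {q2,q3,q4,q5,q7,q9,q10,q11,q12} on symbol 0: members go to different blocks, giving {q2,q3,q4,q5,q7,q10,q11,q12} and {q9}.
On input 1, block {q2,q3,q4,q5,q7,q10,q11,q12} splits into {q2,q4,q7,q10,q12} and {q5,q11} and {q3}.
Split {q0,q1,q8} by δ(·,0) → {q0,q8} and {q1}.
The partition is now stable with 6 blocks: {q2,q4,q7,q10,q12} | {q0,q8} | {q9} | {q5,q11} | {q3} | {q1}.
The equivalence class containing q4 is {q2,q4,q7,q10,q12}, of size 5.

5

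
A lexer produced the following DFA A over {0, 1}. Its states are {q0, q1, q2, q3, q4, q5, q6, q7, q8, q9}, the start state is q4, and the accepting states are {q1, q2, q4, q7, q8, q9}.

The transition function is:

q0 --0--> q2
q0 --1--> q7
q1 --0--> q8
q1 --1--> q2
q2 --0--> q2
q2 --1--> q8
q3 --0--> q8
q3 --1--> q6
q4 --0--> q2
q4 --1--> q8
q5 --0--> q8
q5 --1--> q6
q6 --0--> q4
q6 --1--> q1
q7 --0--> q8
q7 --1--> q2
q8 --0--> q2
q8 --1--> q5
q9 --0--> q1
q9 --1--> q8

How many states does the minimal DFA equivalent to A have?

States {q0,q3,q7,q9} cannot be reached from the start state, so discard them.
Start with accepting vs non-accepting: {q1,q2,q4,q8} | {q5,q6}.
On input 1, block {q1,q2,q4,q8} splits into {q1,q2,q4} and {q8}.
Refine {q1,q2,q4} on symbol 0: members go to different blocks, giving {q2,q4} and {q1}.
Split {q5,q6} by δ(·,0) → {q5} and {q6}.
Stable partition: {q2,q4} | {q5} | {q8} | {q1} | {q6} — 5 equivalence classes.

5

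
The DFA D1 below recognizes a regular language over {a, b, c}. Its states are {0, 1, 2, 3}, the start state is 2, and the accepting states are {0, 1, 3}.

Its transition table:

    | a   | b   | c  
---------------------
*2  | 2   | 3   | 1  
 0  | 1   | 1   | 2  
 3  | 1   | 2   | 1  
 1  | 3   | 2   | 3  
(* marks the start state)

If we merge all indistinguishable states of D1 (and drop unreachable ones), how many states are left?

States {0} cannot be reached from the start state, so discard them.
P0 = {1,3} | {2}.
The partition is now stable with 2 blocks: {1,3} | {2}.

2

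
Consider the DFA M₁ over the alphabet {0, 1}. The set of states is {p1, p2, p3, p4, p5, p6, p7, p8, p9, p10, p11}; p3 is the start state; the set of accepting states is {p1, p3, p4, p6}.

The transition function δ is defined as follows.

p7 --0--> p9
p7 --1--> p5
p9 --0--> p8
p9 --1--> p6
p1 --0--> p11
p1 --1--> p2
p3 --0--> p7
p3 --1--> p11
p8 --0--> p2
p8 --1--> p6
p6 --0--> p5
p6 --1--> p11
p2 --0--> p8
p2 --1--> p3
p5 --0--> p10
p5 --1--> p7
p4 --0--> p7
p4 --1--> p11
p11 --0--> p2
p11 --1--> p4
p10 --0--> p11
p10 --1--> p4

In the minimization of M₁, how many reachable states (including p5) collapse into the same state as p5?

2

Reachable states from the start: {p2,p3,p4,p5,p6,p7,p8,p9,p10,p11}. Unreachable: {p1} — drop them.
Initial partition by acceptance: {p3,p4,p6} | {p2,p5,p7,p8,p9,p10,p11}.
On input 1, block {p2,p5,p7,p8,p9,p10,p11} splits into {p2,p8,p9,p10,p11} and {p5,p7}.
The partition is now stable with 3 blocks: {p3,p4,p6} | {p2,p8,p9,p10,p11} | {p5,p7}.
State p5 belongs to the block {p5,p7}, which has 2 states.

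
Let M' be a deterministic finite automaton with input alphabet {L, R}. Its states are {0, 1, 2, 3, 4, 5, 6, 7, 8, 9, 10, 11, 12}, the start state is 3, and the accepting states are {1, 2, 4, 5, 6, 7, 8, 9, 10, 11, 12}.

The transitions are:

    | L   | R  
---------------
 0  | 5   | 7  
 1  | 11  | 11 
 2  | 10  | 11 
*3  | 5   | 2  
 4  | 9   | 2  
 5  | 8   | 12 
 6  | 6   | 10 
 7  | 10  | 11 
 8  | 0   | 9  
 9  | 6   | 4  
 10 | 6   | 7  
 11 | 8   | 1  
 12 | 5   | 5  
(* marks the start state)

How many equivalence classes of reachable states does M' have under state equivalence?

All states are reachable from the start state.
Start with accepting vs non-accepting: {1,2,4,5,6,7,8,9,10,11,12} | {0,3}.
Refine {1,2,4,5,6,7,8,9,10,11,12} on symbol L: members go to different blocks, giving {1,2,4,5,6,7,9,10,11,12} and {8}.
Refine {1,2,4,5,6,7,9,10,11,12} on symbol L: members go to different blocks, giving {1,2,4,6,7,9,10,12} and {5,11}.
Split {1,2,4,6,7,9,10,12} by δ(·,L) → {2,4,6,7,9,10} and {1,12}.
Refine {2,4,6,7,9,10} on symbol R: members go to different blocks, giving {4,6,9,10} and {2,7}.
Split {4,6,9,10} by δ(·,R) → {4,10} and {6,9}.
The partition is now stable with 7 blocks: {4,10} | {0,3} | {8} | {5,11} | {1,12} | {2,7} | {6,9}.

7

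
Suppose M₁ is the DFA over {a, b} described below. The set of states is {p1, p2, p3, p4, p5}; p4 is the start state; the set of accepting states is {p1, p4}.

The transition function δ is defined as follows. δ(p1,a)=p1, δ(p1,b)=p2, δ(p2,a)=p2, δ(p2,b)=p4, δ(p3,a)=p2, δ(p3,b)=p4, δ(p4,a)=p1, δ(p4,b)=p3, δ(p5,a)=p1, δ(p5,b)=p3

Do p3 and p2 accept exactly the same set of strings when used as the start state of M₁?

Yes

Reachable states from the start: {p1,p2,p3,p4}. Unreachable: {p5} — drop them.
Start with accepting vs non-accepting: {p1,p4} | {p2,p3}.
No further refinement is possible. Final partition (2 blocks): {p1,p4} | {p2,p3}.
p3 and p2 lie in the same block of the stable partition, so they are equivalent — no string distinguishes them.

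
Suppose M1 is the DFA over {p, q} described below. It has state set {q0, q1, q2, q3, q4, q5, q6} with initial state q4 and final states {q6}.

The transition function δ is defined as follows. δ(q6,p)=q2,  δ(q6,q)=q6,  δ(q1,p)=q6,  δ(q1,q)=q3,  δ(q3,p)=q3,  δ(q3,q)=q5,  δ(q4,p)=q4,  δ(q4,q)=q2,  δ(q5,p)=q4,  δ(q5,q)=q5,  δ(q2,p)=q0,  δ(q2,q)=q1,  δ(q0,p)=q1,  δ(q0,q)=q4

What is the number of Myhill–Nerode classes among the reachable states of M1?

7

P0 = {q6} | {q0,q1,q2,q3,q4,q5}.
Split {q0,q1,q2,q3,q4,q5} by δ(·,p) → {q0,q2,q3,q4,q5} and {q1}.
Refine {q0,q2,q3,q4,q5} on symbol p: members go to different blocks, giving {q2,q3,q4,q5} and {q0}.
On input p, block {q2,q3,q4,q5} splits into {q3,q4,q5} and {q2}.
Split {q3,q4,q5} by δ(·,q) → {q3,q5} and {q4}.
Refine {q3,q5} on symbol p: members go to different blocks, giving {q3} and {q5}.
The partition is now stable with 7 blocks: {q6} | {q3} | {q1} | {q0} | {q2} | {q4} | {q5}.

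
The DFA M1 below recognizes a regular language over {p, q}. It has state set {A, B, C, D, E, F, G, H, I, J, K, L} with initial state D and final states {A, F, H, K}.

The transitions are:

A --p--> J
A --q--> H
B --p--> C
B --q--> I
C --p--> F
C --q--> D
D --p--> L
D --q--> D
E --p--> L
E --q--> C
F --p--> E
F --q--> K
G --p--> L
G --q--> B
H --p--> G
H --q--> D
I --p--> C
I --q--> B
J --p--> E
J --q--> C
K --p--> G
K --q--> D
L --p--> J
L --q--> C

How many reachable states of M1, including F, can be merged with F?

First remove the unreachable states {A,H}; 10 states remain.
Initial partition by acceptance: {F,K} | {B,C,D,E,G,I,J,L}.
Split {F,K} by δ(·,q) → {F} and {K}.
On input p, block {B,C,D,E,G,I,J,L} splits into {B,D,E,G,I,J,L} and {C}.
Refine {B,D,E,G,I,J,L} on symbol p: members go to different blocks, giving {D,E,G,J,L} and {B,I}.
On input q, block {D,E,G,J,L} splits into {E,J,L} and {D} and {G}.
The partition is now stable with 7 blocks: {F} | {E,J,L} | {K} | {C} | {B,I} | {D} | {G}.
State F belongs to the block {F}, which has 1 states.

1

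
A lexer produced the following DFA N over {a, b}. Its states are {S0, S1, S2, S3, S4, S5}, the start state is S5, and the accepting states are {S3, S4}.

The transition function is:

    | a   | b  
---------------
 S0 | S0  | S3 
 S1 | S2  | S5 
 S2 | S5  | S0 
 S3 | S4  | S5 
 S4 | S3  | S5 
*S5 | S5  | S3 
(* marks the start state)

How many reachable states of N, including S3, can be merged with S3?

States {S0,S1,S2} cannot be reached from the start state, so discard them.
P0 = {S3,S4} | {S5}.
Stable partition: {S3,S4} | {S5} — 2 equivalence classes.
The equivalence class containing S3 is {S3,S4}, of size 2.

2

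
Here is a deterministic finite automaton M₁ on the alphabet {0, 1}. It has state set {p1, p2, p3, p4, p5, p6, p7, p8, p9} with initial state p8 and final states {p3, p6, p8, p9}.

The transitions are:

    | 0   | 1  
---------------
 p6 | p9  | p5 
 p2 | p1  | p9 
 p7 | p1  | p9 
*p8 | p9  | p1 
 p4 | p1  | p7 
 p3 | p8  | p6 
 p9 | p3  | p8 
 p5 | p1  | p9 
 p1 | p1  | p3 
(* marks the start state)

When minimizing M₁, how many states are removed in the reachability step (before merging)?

3

Starting at p8 and following transitions, the reachable set is {p1, p3, p5, p6, p8, p9}. That leaves p2, p4, p7 unreachable — 3 in total.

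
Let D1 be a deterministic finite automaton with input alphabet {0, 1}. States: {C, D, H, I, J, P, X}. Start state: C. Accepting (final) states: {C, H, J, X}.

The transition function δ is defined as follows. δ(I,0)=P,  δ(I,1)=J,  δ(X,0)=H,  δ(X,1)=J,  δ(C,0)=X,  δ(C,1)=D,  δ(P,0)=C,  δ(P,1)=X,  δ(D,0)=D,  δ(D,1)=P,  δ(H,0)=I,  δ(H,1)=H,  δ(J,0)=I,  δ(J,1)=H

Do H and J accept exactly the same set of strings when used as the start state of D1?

P0 = {C,H,J,X} | {D,I,P}.
On input 0, block {C,H,J,X} splits into {C,X} and {H,J}.
Refine {C,X} on symbol 0: members go to different blocks, giving {C} and {X}.
Refine {D,I,P} on symbol 0: members go to different blocks, giving {D,I} and {P}.
Refine {D,I} on symbol 0: members go to different blocks, giving {I} and {D}.
The partition is now stable with 6 blocks: {C} | {I} | {H,J} | {X} | {P} | {D}.
H and J lie in the same block of the stable partition, so they are equivalent — no string distinguishes them.

Yes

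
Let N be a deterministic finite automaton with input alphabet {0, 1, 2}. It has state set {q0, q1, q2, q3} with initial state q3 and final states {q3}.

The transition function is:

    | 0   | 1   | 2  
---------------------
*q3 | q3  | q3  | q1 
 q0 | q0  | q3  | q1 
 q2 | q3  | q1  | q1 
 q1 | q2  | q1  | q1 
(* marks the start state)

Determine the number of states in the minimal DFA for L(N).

3

First remove the unreachable states {q0}; 3 states remain.
Initial partition by acceptance: {q3} | {q1,q2}.
Split {q1,q2} by δ(·,0) → {q1} and {q2}.
Stable partition: {q3} | {q1} | {q2} — 3 equivalence classes.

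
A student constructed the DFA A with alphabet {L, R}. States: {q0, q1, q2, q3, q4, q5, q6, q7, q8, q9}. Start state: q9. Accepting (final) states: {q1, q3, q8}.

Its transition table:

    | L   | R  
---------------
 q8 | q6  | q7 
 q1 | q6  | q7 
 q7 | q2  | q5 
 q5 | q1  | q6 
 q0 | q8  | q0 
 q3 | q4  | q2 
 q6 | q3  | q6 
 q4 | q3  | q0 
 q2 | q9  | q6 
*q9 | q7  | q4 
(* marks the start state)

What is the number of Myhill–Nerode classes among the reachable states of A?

Initial partition by acceptance: {q1,q3,q8} | {q0,q2,q4,q5,q6,q7,q9}.
On input L, block {q0,q2,q4,q5,q6,q7,q9} splits into {q0,q4,q5,q6} and {q2,q7,q9}.
The partition is now stable with 3 blocks: {q1,q3,q8} | {q0,q4,q5,q6} | {q2,q7,q9}.

3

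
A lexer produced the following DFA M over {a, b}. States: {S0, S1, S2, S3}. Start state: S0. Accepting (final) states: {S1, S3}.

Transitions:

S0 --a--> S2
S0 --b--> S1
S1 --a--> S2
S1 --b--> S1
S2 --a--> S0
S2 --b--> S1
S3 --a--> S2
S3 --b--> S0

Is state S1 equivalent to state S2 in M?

No

First remove the unreachable states {S3}; 3 states remain.
Start with accepting vs non-accepting: {S1} | {S0,S2}.
The partition is now stable with 2 blocks: {S1} | {S0,S2}.
S1 and S2 end up in different blocks, so they are distinguishable. For instance, the string 'ε' is accepted from only S1.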